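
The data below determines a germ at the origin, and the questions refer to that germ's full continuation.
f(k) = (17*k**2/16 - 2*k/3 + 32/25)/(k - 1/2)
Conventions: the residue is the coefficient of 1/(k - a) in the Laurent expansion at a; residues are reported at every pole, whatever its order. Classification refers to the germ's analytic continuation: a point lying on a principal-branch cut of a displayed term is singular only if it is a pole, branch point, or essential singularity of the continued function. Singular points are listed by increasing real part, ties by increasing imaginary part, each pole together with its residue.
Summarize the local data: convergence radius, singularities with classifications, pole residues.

Radius of convergence at 0: 1/2.
At 1/2: a pole of order 1; residue 5819/4800.

Denominator factor (k - 1/2): pole of order 1 at 1/2, modulus 1/2.
The radius of convergence is the smallest modulus among the singular points: 1/2.
At the order-1 pole 1/2 set g(k) = (k - (1/2))*f(k) = 17*k**2/16 - 2*k/3 + 32/25.
Simple pole: residue = g(a) at a = 1/2, which is 5819/4800.


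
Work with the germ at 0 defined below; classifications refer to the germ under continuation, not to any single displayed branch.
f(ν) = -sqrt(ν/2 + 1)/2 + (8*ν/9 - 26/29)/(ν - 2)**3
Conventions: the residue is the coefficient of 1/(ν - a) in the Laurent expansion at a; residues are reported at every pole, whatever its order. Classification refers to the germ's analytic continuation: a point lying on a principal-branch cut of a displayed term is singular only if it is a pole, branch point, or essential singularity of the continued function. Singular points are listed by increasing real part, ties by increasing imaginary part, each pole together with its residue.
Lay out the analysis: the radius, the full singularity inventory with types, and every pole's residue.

Radius of convergence at 0: 2.
At -2: an algebraic (square-root) branch point.
At 2: a pole of order 3; residue 0.

Denominator factor (ν - 2)^3: pole of order 3 at 2, modulus 2.
Branch term (-1/2)*sqrt(1 - ν/(-2)): its argument vanishes at ν = -2, a square-root branch point, modulus 2.
The radius of convergence is the smallest modulus among the singular points: 2.
The branch term is analytic at 2 and contributes nothing to the residue; only the rational part matters.
At the order-3 pole 2 set g(ν) = (ν - (2))^3*(rational part) = 8*ν/9 - 26/29.
Order-3 pole: residue = g''(a)/2; g''(2) = 0, so the residue is 0.
List the singular points by increasing real part (a conjugate pair: the negative imaginary part first).


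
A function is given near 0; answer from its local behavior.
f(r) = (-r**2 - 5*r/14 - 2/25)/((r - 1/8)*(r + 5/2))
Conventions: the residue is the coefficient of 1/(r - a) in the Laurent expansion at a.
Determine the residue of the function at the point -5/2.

The residue is 7612/3675.

At the order-1 pole -5/2 set g(r) = (r - (-5/2))*f(r) = (-r**2 - 5*r/14 - 2/25)/(r - 1/8).
Simple pole: residue = g(a) at a = -5/2, which is 7612/3675.


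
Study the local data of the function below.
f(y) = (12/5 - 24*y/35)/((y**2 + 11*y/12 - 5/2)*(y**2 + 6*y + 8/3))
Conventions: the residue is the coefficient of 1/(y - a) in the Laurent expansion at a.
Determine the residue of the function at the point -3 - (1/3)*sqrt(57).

The residue is -14877/117145 + (3087/317965)*sqrt(57).

The factor y**2 + 6*y + 8/3 splits as (y - a)(y - a') with a = -3 - (1/3)*sqrt(57), a' = -3 + (1/3)*sqrt(57). At the order-1 pole a set g(y) = (y - a)*f(y) = [(12/5 - 24*y/35)/(y**2 + 11*y/12 - 5/2)] / (y - a').
Simple pole: residue = g(a) at a = -3 - (1/3)*sqrt(57), which is -14877/117145 + (3087/317965)*sqrt(57).


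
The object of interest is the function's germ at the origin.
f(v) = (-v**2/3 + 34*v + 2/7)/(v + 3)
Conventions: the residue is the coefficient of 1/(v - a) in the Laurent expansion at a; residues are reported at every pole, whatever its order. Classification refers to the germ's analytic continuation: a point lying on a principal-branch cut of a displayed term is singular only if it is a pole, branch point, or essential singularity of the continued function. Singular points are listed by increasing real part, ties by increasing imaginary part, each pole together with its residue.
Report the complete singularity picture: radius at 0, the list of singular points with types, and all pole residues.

Denominator factor (v + 3): pole of order 1 at -3, modulus 3.
The radius of convergence is the smallest modulus among the singular points: 3.
At the order-1 pole -3 set g(v) = (v - (-3))*f(v) = -v**2/3 + 34*v + 2/7.
Simple pole: residue = g(a) at a = -3, which is -733/7.

Radius of convergence at 0: 3.
At -3: a pole of order 1; residue -733/7.


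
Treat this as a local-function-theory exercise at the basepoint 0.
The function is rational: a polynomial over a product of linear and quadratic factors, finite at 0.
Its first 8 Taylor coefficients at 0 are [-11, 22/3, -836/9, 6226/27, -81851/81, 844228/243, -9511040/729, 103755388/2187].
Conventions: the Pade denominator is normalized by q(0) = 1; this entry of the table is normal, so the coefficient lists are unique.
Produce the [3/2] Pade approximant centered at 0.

The Pade approximant has numerator coefficients [-11, -76791/4540, -156651/9080, -62711/4540]; denominator coefficients [1, 30023/13620, -49091/9080].

Taylor coefficients needed (read off): a_0 = -11, a_1 = 22/3, a_2 = -836/9, a_3 = 6226/27, a_4 = -81851/81, a_5 = 844228/243.
Write the denominator as Q(x) = 1 + q1*x + q2*x^2. Requiring Q*f - P = O(x^6) with deg P <= 3 kills the coefficients of x^4..x^5 in Q*f:
  x^4: a_4 + q1*a_3 + q2*a_2 = 0, i.e. -81851/81 + (6226/27)*q1 + (-836/9)*q2 = 0.
  x^5: a_5 + q1*a_4 + q2*a_3 = 0, i.e. 844228/243 + (-81851/81)*q1 + (6226/27)*q2 = 0.
Solving this linear system: q1 = 30023/13620, q2 = -49091/9080.
The numerator is Q*f truncated at degree 3: P0 = a_0 = -11; P1 = a_1 + q1*a_0 = -76791/4540; P2 = a_2 + q1*a_1 + q2*a_0 = -156651/9080; P3 = a_3 + q1*a_2 + q2*a_1 = -62711/4540.


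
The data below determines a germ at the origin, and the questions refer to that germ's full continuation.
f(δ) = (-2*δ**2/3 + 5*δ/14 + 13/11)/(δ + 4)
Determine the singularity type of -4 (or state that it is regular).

The point is a pole of order 1.

The denominator factor δ + 4 vanishes at -4 and appears to the power 1; the numerator there equals -2521/231, nonzero, and no other factor vanishes.
Hence a pole whose order is the multiplicity, 1.


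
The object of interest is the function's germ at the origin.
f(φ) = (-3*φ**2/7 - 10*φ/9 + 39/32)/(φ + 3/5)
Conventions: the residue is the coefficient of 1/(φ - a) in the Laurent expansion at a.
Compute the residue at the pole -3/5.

At the order-1 pole -3/5 set g(φ) = (φ - (-3/5))*f(φ) = -3*φ**2/7 - 10*φ/9 + 39/32.
Simple pole: residue = g(a) at a = -3/5, which is 29083/16800.

The residue is 29083/16800.


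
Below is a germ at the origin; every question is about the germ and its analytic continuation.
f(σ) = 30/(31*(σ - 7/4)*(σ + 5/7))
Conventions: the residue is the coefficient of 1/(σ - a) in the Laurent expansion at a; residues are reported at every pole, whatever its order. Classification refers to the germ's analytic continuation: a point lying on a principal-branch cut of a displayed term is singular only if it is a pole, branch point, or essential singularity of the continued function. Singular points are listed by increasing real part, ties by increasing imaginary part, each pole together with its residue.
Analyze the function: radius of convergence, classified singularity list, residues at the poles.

Radius of convergence at 0: 5/7.
At -5/7: a pole of order 1; residue -280/713.
At 7/4: a pole of order 1; residue 280/713.

Denominator factor (σ + 5/7): pole of order 1 at -5/7, modulus 5/7.
Denominator factor (σ - 7/4): pole of order 1 at 7/4, modulus 7/4.
The radius of convergence is the smallest modulus among the singular points: 5/7.
At the order-1 pole -5/7 set g(σ) = (σ - (-5/7))*f(σ) = 30/(31*(σ - 7/4)).
Simple pole: residue = g(a) at a = -5/7, which is -280/713.
At the order-1 pole 7/4 set g(σ) = (σ - (7/4))*f(σ) = 30/(31*(σ + 5/7)).
Simple pole: residue = g(a) at a = 7/4, which is 280/713.
List the singular points by increasing real part (a conjugate pair: the negative imaginary part first).


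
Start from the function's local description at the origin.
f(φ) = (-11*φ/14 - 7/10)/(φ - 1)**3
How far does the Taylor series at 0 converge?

Denominator factor (φ - 1)^3: pole of order 3 at 1, modulus 1.
The radius of convergence is the smallest modulus among the singular points: 1.

The radius of convergence is 1.


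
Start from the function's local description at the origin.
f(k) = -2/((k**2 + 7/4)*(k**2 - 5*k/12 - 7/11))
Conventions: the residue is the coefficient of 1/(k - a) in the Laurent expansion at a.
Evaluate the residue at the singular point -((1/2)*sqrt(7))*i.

The residue is (-5808/83615) + ((9504/83615)*sqrt(7))*i.

The factor k**2 + 7/4 splits as (k - a)(k - a') with a = -((1/2)*sqrt(7))*i, a' = ((1/2)*sqrt(7))*i. At the order-1 pole a set g(k) = (k - a)*f(k) = [-2/(k**2 - 5*k/12 - 7/11)] / (k - a').
Simple pole: residue = g(a) at a = -((1/2)*sqrt(7))*i, which is (-5808/83615) + ((9504/83615)*sqrt(7))*i.


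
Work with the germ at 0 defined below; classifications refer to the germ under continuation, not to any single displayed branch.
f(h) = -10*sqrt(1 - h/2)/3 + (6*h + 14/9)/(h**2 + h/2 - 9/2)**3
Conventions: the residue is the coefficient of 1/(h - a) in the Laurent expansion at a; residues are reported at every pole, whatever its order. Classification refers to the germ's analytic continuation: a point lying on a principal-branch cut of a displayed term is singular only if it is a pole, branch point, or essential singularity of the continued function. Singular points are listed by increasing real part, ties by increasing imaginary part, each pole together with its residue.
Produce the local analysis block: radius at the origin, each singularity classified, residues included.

Denominator factor (h**2 + h/2 - 9/2)^3: discriminant 73/4, real irrational roots -1/4 + (1/4)*sqrt(73) and -1/4 - (1/4)*sqrt(73); poles of order 3, moduli -1/4 + (1/4)*sqrt(73) and 1/4 + (1/4)*sqrt(73).
Branch term (-10/3)*sqrt(1 - h/(2)): its argument vanishes at h = 2, a square-root branch point, modulus 2.
The radius of convergence is the smallest modulus among the singular points: -1/4 + (1/4)*sqrt(73).
The branch term is analytic at -1/4 - (1/4)*sqrt(73) and contributes nothing to the residue; only the rational part matters.
The factor h**2 + h/2 - 9/2 splits as (h - a)(h - a') with a = -1/4 - (1/4)*sqrt(73), a' = -1/4 + (1/4)*sqrt(73). At the order-3 pole a set g(h) = (h - a)^3*(rational part) = [6*h + 14/9] / (h - a')^3.
Order-3 pole: residue = g''(a)/2; g''(-1/4 - (1/4)*sqrt(73)) = -(64/1167051)*sqrt(73), so the residue is -(32/1167051)*sqrt(73).
The branch term is analytic at -1/4 + (1/4)*sqrt(73) and contributes nothing to the residue; only the rational part matters.
The factor h**2 + h/2 - 9/2 splits as (h - a)(h - a') with a = -1/4 + (1/4)*sqrt(73), a' = -1/4 - (1/4)*sqrt(73). At the order-3 pole a set g(h) = (h - a)^3*(rational part) = [6*h + 14/9] / (h - a')^3.
Order-3 pole: residue = g''(a)/2; g''(-1/4 + (1/4)*sqrt(73)) = (64/1167051)*sqrt(73), so the residue is (32/1167051)*sqrt(73).
List the singular points by increasing real part (a conjugate pair: the negative imaginary part first).

Radius of convergence at 0: -1/4 + (1/4)*sqrt(73).
At -1/4 - (1/4)*sqrt(73): a pole of order 3; residue -(32/1167051)*sqrt(73).
At -1/4 + (1/4)*sqrt(73): a pole of order 3; residue (32/1167051)*sqrt(73).
At 2: an algebraic (square-root) branch point.


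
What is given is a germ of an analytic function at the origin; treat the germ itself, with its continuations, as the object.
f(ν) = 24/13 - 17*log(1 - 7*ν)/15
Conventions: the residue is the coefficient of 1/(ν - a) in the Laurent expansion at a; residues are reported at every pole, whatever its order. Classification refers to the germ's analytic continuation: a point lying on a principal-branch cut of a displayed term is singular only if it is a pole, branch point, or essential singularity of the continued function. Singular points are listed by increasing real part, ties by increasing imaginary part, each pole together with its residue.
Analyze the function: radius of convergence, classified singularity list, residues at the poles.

Branch term (-17/15)*log(1 - ν/(1/7)): its argument vanishes at ν = 1/7, a logarithmic branch point, modulus 1/7.
The radius of convergence is the smallest modulus among the singular points: 1/7.

Radius of convergence at 0: 1/7.
At 1/7: a logarithmic branch point.


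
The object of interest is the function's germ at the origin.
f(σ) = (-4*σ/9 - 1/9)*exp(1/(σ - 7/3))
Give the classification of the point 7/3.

The point is an essential singularity.

The exponent 1/(σ - (7/3)) has a pole at 7/3, so exp(1/(σ - (7/3))) takes every nonzero value near it: an essential singularity (not a pole of any order).


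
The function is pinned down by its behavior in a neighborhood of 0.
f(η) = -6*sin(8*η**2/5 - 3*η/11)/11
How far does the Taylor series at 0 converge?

The radius of convergence is infinite.

The factor sin(8*η**2/5 - 3*η/11) is entire and contributes no finite singular point.
The polynomial part has no poles.
No finite singular points: the Taylor series at 0 converges everywhere.


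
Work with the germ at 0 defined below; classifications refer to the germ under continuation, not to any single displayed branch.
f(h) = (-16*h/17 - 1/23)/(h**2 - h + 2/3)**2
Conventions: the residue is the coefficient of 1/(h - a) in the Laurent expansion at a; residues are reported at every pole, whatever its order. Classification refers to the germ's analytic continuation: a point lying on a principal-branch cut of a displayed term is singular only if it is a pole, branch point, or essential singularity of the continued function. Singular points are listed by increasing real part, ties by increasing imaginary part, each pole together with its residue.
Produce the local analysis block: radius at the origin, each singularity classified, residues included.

Denominator factor (h**2 - h + 2/3)^2: discriminant -5/3, complex-conjugate roots (1/2) + ((1/6)*sqrt(15))*i and (1/2) - ((1/6)*sqrt(15))*i; poles of order 2, moduli (1/3)*sqrt(6) and (1/3)*sqrt(6).
The radius of convergence is the smallest modulus among the singular points: (1/3)*sqrt(6).
The factor h**2 - h + 2/3 splits as (h - a)(h - a') with a = (1/2) - ((1/6)*sqrt(15))*i, a' = (1/2) + ((1/6)*sqrt(15))*i. At the order-2 pole a set g(h) = (h - a)^2*f(h) = [-16*h/17 - 1/23] / (h - a')^2.
Order-2 pole: residue = g'(a); g'((1/2) - ((1/6)*sqrt(15))*i) = -((1206/9775)*sqrt(15))*i, so the residue is -((1206/9775)*sqrt(15))*i.
The factor h**2 - h + 2/3 splits as (h - a)(h - a') with a = (1/2) + ((1/6)*sqrt(15))*i, a' = (1/2) - ((1/6)*sqrt(15))*i. At the order-2 pole a set g(h) = (h - a)^2*f(h) = [-16*h/17 - 1/23] / (h - a')^2.
Order-2 pole: residue = g'(a); g'((1/2) + ((1/6)*sqrt(15))*i) = ((1206/9775)*sqrt(15))*i, so the residue is ((1206/9775)*sqrt(15))*i.
List the singular points by increasing real part (a conjugate pair: the negative imaginary part first).

Radius of convergence at 0: (1/3)*sqrt(6).
At (1/2) - ((1/6)*sqrt(15))*i: a pole of order 2; residue -((1206/9775)*sqrt(15))*i.
At (1/2) + ((1/6)*sqrt(15))*i: a pole of order 2; residue ((1206/9775)*sqrt(15))*i.


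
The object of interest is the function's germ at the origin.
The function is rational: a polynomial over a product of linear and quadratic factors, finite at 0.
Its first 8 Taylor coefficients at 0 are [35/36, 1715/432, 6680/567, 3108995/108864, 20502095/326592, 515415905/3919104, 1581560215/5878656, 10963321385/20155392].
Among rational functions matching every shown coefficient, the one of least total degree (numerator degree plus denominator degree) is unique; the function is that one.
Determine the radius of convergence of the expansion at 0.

No rational of total degree below 5 reproduces all 8 coefficients; solving the [2/3] Pade equations on them gives f(μ) = (-23*μ**2/28 - 7*μ/24 - 7/10)/((μ - 6/5)**2*(μ - 1/2)), whose expansion matches every shown term.
Denominator factor (μ - 1/2): pole of order 1 at 1/2, modulus 1/2.
Denominator factor (μ - 6/5)^2: pole of order 2 at 6/5, modulus 6/5.
The radius of convergence is the smallest modulus among the singular points: 1/2.

The radius of convergence is 1/2.


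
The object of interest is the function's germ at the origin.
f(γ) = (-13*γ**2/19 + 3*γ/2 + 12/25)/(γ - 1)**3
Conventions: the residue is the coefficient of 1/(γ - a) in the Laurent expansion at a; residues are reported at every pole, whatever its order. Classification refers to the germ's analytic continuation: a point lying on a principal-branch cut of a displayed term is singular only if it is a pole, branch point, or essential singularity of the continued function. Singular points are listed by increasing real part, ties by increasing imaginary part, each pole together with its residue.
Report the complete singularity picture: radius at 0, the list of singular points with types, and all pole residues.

Denominator factor (γ - 1)^3: pole of order 3 at 1, modulus 1.
The radius of convergence is the smallest modulus among the singular points: 1.
At the order-3 pole 1 set g(γ) = (γ - (1))^3*f(γ) = -13*γ**2/19 + 3*γ/2 + 12/25.
Order-3 pole: residue = g''(a)/2; g''(1) = -26/19, so the residue is -13/19.

Radius of convergence at 0: 1.
At 1: a pole of order 3; residue -13/19.


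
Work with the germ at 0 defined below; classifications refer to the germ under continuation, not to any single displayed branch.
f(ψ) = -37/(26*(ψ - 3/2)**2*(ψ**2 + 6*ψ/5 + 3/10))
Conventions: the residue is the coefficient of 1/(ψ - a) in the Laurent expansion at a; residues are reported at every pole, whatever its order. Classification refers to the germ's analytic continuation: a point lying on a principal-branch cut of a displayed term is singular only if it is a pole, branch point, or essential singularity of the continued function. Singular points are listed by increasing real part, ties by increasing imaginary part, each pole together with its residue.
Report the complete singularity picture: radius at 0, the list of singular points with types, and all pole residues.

Radius of convergence at 0: 3/5 - (1/10)*sqrt(6).
At -3/5 - (1/10)*sqrt(6): a pole of order 1; residue -5180/32799 + (27565/98397)*sqrt(6).
At -3/5 + (1/10)*sqrt(6): a pole of order 1; residue -5180/32799 - (27565/98397)*sqrt(6).
At 3/2: a pole of order 2; residue 10360/32799.

Denominator factor (ψ**2 + 6*ψ/5 + 3/10): discriminant 6/25, real irrational roots -3/5 + (1/10)*sqrt(6) and -3/5 - (1/10)*sqrt(6); poles of order 1, moduli 3/5 - (1/10)*sqrt(6) and 3/5 + (1/10)*sqrt(6).
Denominator factor (ψ - 3/2)^2: pole of order 2 at 3/2, modulus 3/2.
The radius of convergence is the smallest modulus among the singular points: 3/5 - (1/10)*sqrt(6).
The factor ψ**2 + 6*ψ/5 + 3/10 splits as (ψ - a)(ψ - a') with a = -3/5 - (1/10)*sqrt(6), a' = -3/5 + (1/10)*sqrt(6). At the order-1 pole a set g(ψ) = (ψ - a)*f(ψ) = [-37/(26*(ψ - 3/2)**2)] / (ψ - a').
Simple pole: residue = g(a) at a = -3/5 - (1/10)*sqrt(6), which is -5180/32799 + (27565/98397)*sqrt(6).
The factor ψ**2 + 6*ψ/5 + 3/10 splits as (ψ - a)(ψ - a') with a = -3/5 + (1/10)*sqrt(6), a' = -3/5 - (1/10)*sqrt(6). At the order-1 pole a set g(ψ) = (ψ - a)*f(ψ) = [-37/(26*(ψ - 3/2)**2)] / (ψ - a').
Simple pole: residue = g(a) at a = -3/5 + (1/10)*sqrt(6), which is -5180/32799 - (27565/98397)*sqrt(6).
At the order-2 pole 3/2 set g(ψ) = (ψ - (3/2))^2*f(ψ) = -37/(26*(ψ**2 + 6*ψ/5 + 3/10)).
Order-2 pole: residue = g'(a); g'(3/2) = 10360/32799, so the residue is 10360/32799.
List the singular points by increasing real part (a conjugate pair: the negative imaginary part first).


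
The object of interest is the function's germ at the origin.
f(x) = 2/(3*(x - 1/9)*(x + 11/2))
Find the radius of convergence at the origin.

The radius of convergence is 1/9.

Denominator factor (x - 1/9): pole of order 1 at 1/9, modulus 1/9.
Denominator factor (x + 11/2): pole of order 1 at -11/2, modulus 11/2.
The radius of convergence is the smallest modulus among the singular points: 1/9.


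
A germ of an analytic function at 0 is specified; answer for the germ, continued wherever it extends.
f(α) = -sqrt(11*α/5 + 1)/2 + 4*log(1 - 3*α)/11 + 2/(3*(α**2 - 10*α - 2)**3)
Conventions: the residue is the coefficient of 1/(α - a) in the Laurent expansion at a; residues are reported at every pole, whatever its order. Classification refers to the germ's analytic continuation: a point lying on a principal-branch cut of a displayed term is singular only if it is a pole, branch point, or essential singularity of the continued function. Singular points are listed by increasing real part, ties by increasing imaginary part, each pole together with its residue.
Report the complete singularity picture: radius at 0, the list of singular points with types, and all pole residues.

Denominator factor (α**2 - 10*α - 2)^3: discriminant 108, real irrational roots 5 + (3)*sqrt(3) and 5 - (3)*sqrt(3); poles of order 3, moduli 5 + (3)*sqrt(3) and -5 + (3)*sqrt(3).
Branch term (4/11)*log(1 - α/(1/3)): its argument vanishes at α = 1/3, a logarithmic branch point, modulus 1/3.
Branch term (-1/2)*sqrt(1 - α/(-5/11)): its argument vanishes at α = -5/11, a square-root branch point, modulus 5/11.
The radius of convergence is the smallest modulus among the singular points: -5 + (3)*sqrt(3).
The branch terms are analytic at 5 - (3)*sqrt(3) and contribute nothing to the residue; only the rational part matters.
The factor α**2 - 10*α - 2 splits as (α - a)(α - a') with a = 5 - (3)*sqrt(3), a' = 5 + (3)*sqrt(3). At the order-3 pole a set g(α) = (α - a)^3*(rational part) = [2/3] / (α - a')^3.
Order-3 pole: residue = g''(a)/2; g''(5 - (3)*sqrt(3)) = -(1/26244)*sqrt(3), so the residue is -(1/52488)*sqrt(3).
The branch terms are analytic at 5 + (3)*sqrt(3) and contribute nothing to the residue; only the rational part matters.
The factor α**2 - 10*α - 2 splits as (α - a)(α - a') with a = 5 + (3)*sqrt(3), a' = 5 - (3)*sqrt(3). At the order-3 pole a set g(α) = (α - a)^3*(rational part) = [2/3] / (α - a')^3.
Order-3 pole: residue = g''(a)/2; g''(5 + (3)*sqrt(3)) = (1/26244)*sqrt(3), so the residue is (1/52488)*sqrt(3).
List the singular points by increasing real part (a conjugate pair: the negative imaginary part first).

Radius of convergence at 0: -5 + (3)*sqrt(3).
At -5/11: an algebraic (square-root) branch point.
At 5 - (3)*sqrt(3): a pole of order 3; residue -(1/52488)*sqrt(3).
At 1/3: a logarithmic branch point.
At 5 + (3)*sqrt(3): a pole of order 3; residue (1/52488)*sqrt(3).


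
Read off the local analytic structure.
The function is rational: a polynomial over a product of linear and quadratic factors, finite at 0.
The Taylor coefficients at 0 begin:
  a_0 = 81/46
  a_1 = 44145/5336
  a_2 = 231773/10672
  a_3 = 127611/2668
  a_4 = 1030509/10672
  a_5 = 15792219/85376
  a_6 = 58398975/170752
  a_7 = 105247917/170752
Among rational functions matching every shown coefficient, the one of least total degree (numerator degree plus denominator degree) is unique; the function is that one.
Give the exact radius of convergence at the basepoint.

No rational of total degree below 5 reproduces all 8 coefficients; solving the [2/3] Pade equations on them gives f(α) = (29*α**2/27 - 3*α/29 - 12/23)/(α - 2/3)**3, whose expansion matches every shown term.
Denominator factor (α - 2/3)^3: pole of order 3 at 2/3, modulus 2/3.
The radius of convergence is the smallest modulus among the singular points: 2/3.

The radius of convergence is 2/3.


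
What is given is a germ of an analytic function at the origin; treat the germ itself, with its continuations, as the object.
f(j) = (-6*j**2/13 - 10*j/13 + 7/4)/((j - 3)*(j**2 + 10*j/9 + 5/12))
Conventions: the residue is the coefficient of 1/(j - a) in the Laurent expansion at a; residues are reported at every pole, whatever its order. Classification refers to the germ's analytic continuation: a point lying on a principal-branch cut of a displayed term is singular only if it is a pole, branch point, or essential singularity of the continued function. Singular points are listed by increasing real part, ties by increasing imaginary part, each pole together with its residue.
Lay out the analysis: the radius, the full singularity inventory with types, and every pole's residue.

Denominator factor (j**2 + 10*j/9 + 5/12): discriminant -35/81, complex-conjugate roots (-5/9) + ((1/18)*sqrt(35))*i and (-5/9) - ((1/18)*sqrt(35))*i; poles of order 1, moduli (1/6)*sqrt(15) and (1/6)*sqrt(15).
Denominator factor (j - 3): pole of order 1 at 3, modulus 3.
The radius of convergence is the smallest modulus among the singular points: (1/6)*sqrt(15).
The factor j**2 + 10*j/9 + 5/12 splits as (j - a)(j - a') with a = (-5/9) - ((1/18)*sqrt(35))*i, a' = (-5/9) + ((1/18)*sqrt(35))*i. At the order-1 pole a set g(j) = (j - a)*f(j) = [(-6*j**2/13 - 10*j/13 + 7/4)/(j - 3)] / (j - a').
Simple pole: residue = g(a) at a = (-5/9) - ((1/18)*sqrt(35))*i, which is (-61/1326) - ((3482/23205)*sqrt(35))*i.
The factor j**2 + 10*j/9 + 5/12 splits as (j - a)(j - a') with a = (-5/9) + ((1/18)*sqrt(35))*i, a' = (-5/9) - ((1/18)*sqrt(35))*i. At the order-1 pole a set g(j) = (j - a)*f(j) = [(-6*j**2/13 - 10*j/13 + 7/4)/(j - 3)] / (j - a').
Simple pole: residue = g(a) at a = (-5/9) + ((1/18)*sqrt(35))*i, which is (-61/1326) + ((3482/23205)*sqrt(35))*i.
At the order-1 pole 3 set g(j) = (j - (3))*f(j) = (-6*j**2/13 - 10*j/13 + 7/4)/(j**2 + 10*j/9 + 5/12).
Simple pole: residue = g(a) at a = 3, which is -245/663.
List the singular points by increasing real part (a conjugate pair: the negative imaginary part first).

Radius of convergence at 0: (1/6)*sqrt(15).
At (-5/9) - ((1/18)*sqrt(35))*i: a pole of order 1; residue (-61/1326) - ((3482/23205)*sqrt(35))*i.
At (-5/9) + ((1/18)*sqrt(35))*i: a pole of order 1; residue (-61/1326) + ((3482/23205)*sqrt(35))*i.
At 3: a pole of order 1; residue -245/663.


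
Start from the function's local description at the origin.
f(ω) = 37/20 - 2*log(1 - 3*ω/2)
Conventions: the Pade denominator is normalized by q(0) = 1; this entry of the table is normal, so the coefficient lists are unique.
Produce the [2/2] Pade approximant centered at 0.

Taylor coefficients needed (expand at 0): a_0 = 37/20, a_1 = 3, a_2 = 9/4, a_3 = 9/4, a_4 = 81/32.
Write the denominator as Q(ω) = 1 + q1*ω + q2*ω^2. Requiring Q*f - P = O(ω^5) with deg P <= 2 kills the coefficients of ω^3..ω^4 in Q*f:
  ω^3: a_3 + q1*a_2 + q2*a_1 = 0, i.e. 9/4 + (9/4)*q1 + (3)*q2 = 0.
  ω^4: a_4 + q1*a_3 + q2*a_2 = 0, i.e. 81/32 + (9/4)*q1 + (9/4)*q2 = 0.
Solving this linear system: q1 = -3/2, q2 = 3/8.
The numerator is Q*f truncated at degree 2: P0 = a_0 = 37/20; P1 = a_1 + q1*a_0 = 9/40; P2 = a_2 + q1*a_1 + q2*a_0 = -249/160.

The Pade approximant has numerator coefficients [37/20, 9/40, -249/160]; denominator coefficients [1, -3/2, 3/8].


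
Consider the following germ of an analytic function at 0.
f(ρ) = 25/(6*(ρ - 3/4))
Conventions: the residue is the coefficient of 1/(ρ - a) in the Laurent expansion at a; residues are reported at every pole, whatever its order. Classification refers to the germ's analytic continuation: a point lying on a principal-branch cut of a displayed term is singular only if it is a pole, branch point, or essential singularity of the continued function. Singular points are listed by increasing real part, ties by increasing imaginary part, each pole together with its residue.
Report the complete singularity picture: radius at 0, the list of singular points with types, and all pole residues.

Radius of convergence at 0: 3/4.
At 3/4: a pole of order 1; residue 25/6.

Denominator factor (ρ - 3/4): pole of order 1 at 3/4, modulus 3/4.
The radius of convergence is the smallest modulus among the singular points: 3/4.
At the order-1 pole 3/4 set g(ρ) = (ρ - (3/4))*f(ρ) = 25/6.
Simple pole: residue = g(a) at a = 3/4, which is 25/6.


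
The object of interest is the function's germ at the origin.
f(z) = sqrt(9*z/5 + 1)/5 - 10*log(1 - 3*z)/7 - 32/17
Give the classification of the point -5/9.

The term (1/5)*sqrt(1 - z/(-5/9)) has argument 1 - -5/9/(-5/9) = 0 at -5/9: a square-root (algebraic, two-sheeted) branch point; the remaining terms are analytic or single-valued there.

The point is an algebraic (square-root) branch point.


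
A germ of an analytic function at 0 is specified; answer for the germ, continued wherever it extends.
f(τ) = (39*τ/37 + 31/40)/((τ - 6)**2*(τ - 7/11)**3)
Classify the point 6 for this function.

The denominator factor τ - 6 vanishes at 6 and appears to the power 2; the numerator there equals 10507/1480, nonzero, and no other factor vanishes.
Hence a pole whose order is the multiplicity, 2.

The point is a pole of order 2.


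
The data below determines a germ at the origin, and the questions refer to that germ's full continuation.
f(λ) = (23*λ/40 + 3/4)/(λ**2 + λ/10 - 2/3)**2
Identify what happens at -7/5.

Denominator factors: λ**2 + λ/10 - 2/3 = 173/150 at λ = -7/5 — none vanishes.
So the germ continues analytically to -7/5.

The point is a regular point.


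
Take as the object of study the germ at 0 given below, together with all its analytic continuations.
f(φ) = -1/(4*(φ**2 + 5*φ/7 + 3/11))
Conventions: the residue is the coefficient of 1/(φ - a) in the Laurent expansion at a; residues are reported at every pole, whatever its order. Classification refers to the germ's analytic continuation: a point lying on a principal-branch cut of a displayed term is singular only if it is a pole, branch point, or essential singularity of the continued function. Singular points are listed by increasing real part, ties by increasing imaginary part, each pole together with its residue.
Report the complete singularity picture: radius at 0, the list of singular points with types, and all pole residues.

Denominator factor (φ**2 + 5*φ/7 + 3/11): discriminant -313/539, complex-conjugate roots (-5/14) + ((1/154)*sqrt(3443))*i and (-5/14) - ((1/154)*sqrt(3443))*i; poles of order 1, moduli (1/11)*sqrt(33) and (1/11)*sqrt(33).
The radius of convergence is the smallest modulus among the singular points: (1/11)*sqrt(33).
The factor φ**2 + 5*φ/7 + 3/11 splits as (φ - a)(φ - a') with a = (-5/14) - ((1/154)*sqrt(3443))*i, a' = (-5/14) + ((1/154)*sqrt(3443))*i. At the order-1 pole a set g(φ) = (φ - a)*f(φ) = [-1/4] / (φ - a').
Simple pole: residue = g(a) at a = (-5/14) - ((1/154)*sqrt(3443))*i, which is -((7/1252)*sqrt(3443))*i.
The factor φ**2 + 5*φ/7 + 3/11 splits as (φ - a)(φ - a') with a = (-5/14) + ((1/154)*sqrt(3443))*i, a' = (-5/14) - ((1/154)*sqrt(3443))*i. At the order-1 pole a set g(φ) = (φ - a)*f(φ) = [-1/4] / (φ - a').
Simple pole: residue = g(a) at a = (-5/14) + ((1/154)*sqrt(3443))*i, which is ((7/1252)*sqrt(3443))*i.
List the singular points by increasing real part (a conjugate pair: the negative imaginary part first).

Radius of convergence at 0: (1/11)*sqrt(33).
At (-5/14) - ((1/154)*sqrt(3443))*i: a pole of order 1; residue -((7/1252)*sqrt(3443))*i.
At (-5/14) + ((1/154)*sqrt(3443))*i: a pole of order 1; residue ((7/1252)*sqrt(3443))*i.


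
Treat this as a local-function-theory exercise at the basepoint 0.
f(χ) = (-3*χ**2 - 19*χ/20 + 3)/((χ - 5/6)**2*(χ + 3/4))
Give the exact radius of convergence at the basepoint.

Denominator factor (χ - 5/6)^2: pole of order 2 at 5/6, modulus 5/6.
Denominator factor (χ + 3/4): pole of order 1 at -3/4, modulus 3/4.
The radius of convergence is the smallest modulus among the singular points: 3/4.

The radius of convergence is 3/4.


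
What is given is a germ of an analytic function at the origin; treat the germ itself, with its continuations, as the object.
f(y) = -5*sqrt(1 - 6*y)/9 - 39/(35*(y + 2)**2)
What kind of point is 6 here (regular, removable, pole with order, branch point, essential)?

The point is a regular point.

Denominator factors: y + 2 = 8 at y = 6 — none vanishes.
Branch term sqrt(1 - y/(1/6)): argument at 6 is -35, nonzero, so 6 is not its branch point (a point on a principal cut is still regular for the continued germ).
So the germ continues analytically to 6.


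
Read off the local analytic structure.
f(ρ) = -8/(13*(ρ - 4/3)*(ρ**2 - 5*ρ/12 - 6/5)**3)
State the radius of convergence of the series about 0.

The radius of convergence is -5/24 + (1/120)*sqrt(17905).

Denominator factor (ρ**2 - 5*ρ/12 - 6/5)^3: discriminant 3581/720, real irrational roots 5/24 + (1/120)*sqrt(17905) and 5/24 - (1/120)*sqrt(17905); poles of order 3, moduli 5/24 + (1/120)*sqrt(17905) and -5/24 + (1/120)*sqrt(17905).
Denominator factor (ρ - 4/3): pole of order 1 at 4/3, modulus 4/3.
The radius of convergence is the smallest modulus among the singular points: -5/24 + (1/120)*sqrt(17905).


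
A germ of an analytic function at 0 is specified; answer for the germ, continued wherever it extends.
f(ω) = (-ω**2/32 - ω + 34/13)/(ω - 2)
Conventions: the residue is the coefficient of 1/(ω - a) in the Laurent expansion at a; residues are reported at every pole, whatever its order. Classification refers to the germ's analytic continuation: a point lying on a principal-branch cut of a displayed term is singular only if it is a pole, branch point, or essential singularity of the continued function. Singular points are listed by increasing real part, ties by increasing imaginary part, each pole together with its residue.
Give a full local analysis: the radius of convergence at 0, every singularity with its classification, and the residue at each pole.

Denominator factor (ω - 2): pole of order 1 at 2, modulus 2.
The radius of convergence is the smallest modulus among the singular points: 2.
At the order-1 pole 2 set g(ω) = (ω - (2))*f(ω) = -ω**2/32 - ω + 34/13.
Simple pole: residue = g(a) at a = 2, which is 51/104.

Radius of convergence at 0: 2.
At 2: a pole of order 1; residue 51/104.


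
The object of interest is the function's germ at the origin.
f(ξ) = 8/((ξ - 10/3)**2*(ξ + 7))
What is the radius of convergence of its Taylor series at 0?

Denominator factor (ξ + 7): pole of order 1 at -7, modulus 7.
Denominator factor (ξ - 10/3)^2: pole of order 2 at 10/3, modulus 10/3.
The radius of convergence is the smallest modulus among the singular points: 10/3.

The radius of convergence is 10/3.


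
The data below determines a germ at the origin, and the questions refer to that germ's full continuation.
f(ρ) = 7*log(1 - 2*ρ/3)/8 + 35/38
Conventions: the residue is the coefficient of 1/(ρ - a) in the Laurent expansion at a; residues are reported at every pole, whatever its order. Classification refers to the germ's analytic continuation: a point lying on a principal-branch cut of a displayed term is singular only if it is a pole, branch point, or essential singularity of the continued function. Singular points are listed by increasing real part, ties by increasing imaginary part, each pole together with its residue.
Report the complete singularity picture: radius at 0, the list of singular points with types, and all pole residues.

Branch term (7/8)*log(1 - ρ/(3/2)): its argument vanishes at ρ = 3/2, a logarithmic branch point, modulus 3/2.
The radius of convergence is the smallest modulus among the singular points: 3/2.

Radius of convergence at 0: 3/2.
At 3/2: a logarithmic branch point.


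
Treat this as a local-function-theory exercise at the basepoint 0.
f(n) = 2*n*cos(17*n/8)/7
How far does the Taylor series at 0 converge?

The factor cos(17*n/8) is entire and contributes no finite singular point.
The polynomial part has no poles.
No finite singular points: the Taylor series at 0 converges everywhere.

The radius of convergence is infinite.


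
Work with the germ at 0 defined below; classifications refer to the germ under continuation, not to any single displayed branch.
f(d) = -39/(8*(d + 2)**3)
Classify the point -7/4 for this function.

The point is a regular point.

Denominator factors: d + 2 = 1/4 at d = -7/4 — none vanishes.
So the germ continues analytically to -7/4.


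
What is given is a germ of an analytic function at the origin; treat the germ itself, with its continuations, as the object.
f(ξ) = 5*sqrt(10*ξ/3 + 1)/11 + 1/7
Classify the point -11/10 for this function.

There is no denominator, hence no pole anywhere.
Branch term sqrt(1 - ξ/(-3/10)): argument at -11/10 is -8/3, nonzero, so -11/10 is not its branch point (a point on a principal cut is still regular for the continued germ).
So the germ continues analytically to -11/10.

The point is a regular point.


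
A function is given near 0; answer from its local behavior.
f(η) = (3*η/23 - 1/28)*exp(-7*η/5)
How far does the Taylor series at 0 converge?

The factor exp(-7*η/5) is entire and contributes no finite singular point.
The polynomial part has no poles.
No finite singular points: the Taylor series at 0 converges everywhere.

The radius of convergence is infinite.


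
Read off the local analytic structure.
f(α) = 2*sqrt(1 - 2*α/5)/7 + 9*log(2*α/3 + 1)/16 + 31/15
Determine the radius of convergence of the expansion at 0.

Branch term (9/16)*log(1 - α/(-3/2)): its argument vanishes at α = -3/2, a logarithmic branch point, modulus 3/2.
Branch term (2/7)*sqrt(1 - α/(5/2)): its argument vanishes at α = 5/2, a square-root branch point, modulus 5/2.
The radius of convergence is the smallest modulus among the singular points: 3/2.

The radius of convergence is 3/2.


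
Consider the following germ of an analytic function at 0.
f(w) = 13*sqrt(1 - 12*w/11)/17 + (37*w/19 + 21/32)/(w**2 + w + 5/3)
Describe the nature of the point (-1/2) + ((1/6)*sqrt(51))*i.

The point is a pole of order 1.

The denominator factor w**2 + w + 5/3 vanishes at (-1/2) + ((1/6)*sqrt(51))*i and appears to the power 1; the numerator there equals (-193/608) + ((37/114)*sqrt(51))*i, nonzero, and no other factor vanishes.
The branch terms are analytic at this point.
Hence a pole whose order is the multiplicity, 1.


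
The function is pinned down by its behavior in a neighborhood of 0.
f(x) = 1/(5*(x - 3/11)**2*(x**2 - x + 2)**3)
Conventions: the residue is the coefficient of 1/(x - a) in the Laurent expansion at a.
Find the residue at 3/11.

The residue is 58461513/2258530576.

At the order-2 pole 3/11 set g(x) = (x - (3/11))^2*f(x) = 1/(5*(x**2 - x + 2)**3).
Order-2 pole: residue = g'(a); g'(3/11) = 58461513/2258530576, so the residue is 58461513/2258530576.


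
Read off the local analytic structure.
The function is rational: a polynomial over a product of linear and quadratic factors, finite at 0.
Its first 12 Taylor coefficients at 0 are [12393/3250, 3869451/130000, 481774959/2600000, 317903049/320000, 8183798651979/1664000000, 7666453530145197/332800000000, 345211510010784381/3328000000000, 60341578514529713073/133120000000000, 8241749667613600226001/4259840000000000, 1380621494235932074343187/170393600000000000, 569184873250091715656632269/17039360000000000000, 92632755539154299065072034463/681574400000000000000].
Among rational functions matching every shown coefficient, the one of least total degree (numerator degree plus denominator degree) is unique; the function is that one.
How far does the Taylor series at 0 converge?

No rational of total degree below 10 reproduces all 12 coefficients; solving the [1/9] Pade equations on them gives f(α) = (17/26 - 11*α/9)/((α - 5/3)**3*(α**2 + 7*α/8 - 1/3)**3), whose expansion matches every shown term.
Denominator factor (α**2 + 7*α/8 - 1/3)^3: discriminant 403/192, real irrational roots -7/16 + (1/48)*sqrt(1209) and -7/16 - (1/48)*sqrt(1209); poles of order 3, moduli -7/16 + (1/48)*sqrt(1209) and 7/16 + (1/48)*sqrt(1209).
Denominator factor (α - 5/3)^3: pole of order 3 at 5/3, modulus 5/3.
The radius of convergence is the smallest modulus among the singular points: -7/16 + (1/48)*sqrt(1209).

The radius of convergence is -7/16 + (1/48)*sqrt(1209).
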